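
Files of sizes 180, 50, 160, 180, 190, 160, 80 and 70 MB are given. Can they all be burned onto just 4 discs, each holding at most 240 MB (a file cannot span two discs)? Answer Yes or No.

No

Total = 1070 MB; ⌈1070/240⌉ = 5.
At least 5 discs are required, but only 4 are allowed.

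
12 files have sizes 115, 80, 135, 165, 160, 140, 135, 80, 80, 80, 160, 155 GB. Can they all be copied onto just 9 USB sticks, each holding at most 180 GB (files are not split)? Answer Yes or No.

Total = 1485 GB; ⌈1485/180⌉ = 9.
The bound of 9 does not rule out 9, but exhaustive search shows no assignment into 9 USB sticks of capacity 180 GB exists — the minimum is 10.

No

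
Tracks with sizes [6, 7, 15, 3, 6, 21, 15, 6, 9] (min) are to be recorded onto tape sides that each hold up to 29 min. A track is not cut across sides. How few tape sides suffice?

4

Total = 21 + 15 + 15 + 9 + 7 + 6 + 6 + 6 + 3 = 88 min.
Lower bound: ⌈88/29⌉ = 4 tape sides.
A packing using 4 tape sides:
  side 1: 21 + 7 = 28
  side 2: 15 + 9 + 3 = 27
  side 3: 15 + 6 + 6 = 27
  side 4: 6 = 6
This matches the lower bound, so 4 is optimal.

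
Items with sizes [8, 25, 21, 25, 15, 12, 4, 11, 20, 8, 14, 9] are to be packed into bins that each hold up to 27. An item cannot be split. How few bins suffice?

Total = 25 + 25 + 21 + 20 + 15 + 14 + 12 + 11 + 9 + 8 + 8 + 4 = 172.
Lower bound: ⌈172/27⌉ = 7 bins.
A packing using 7 bins:
  bin 1: 25 = 25
  bin 2: 25 = 25
  bin 3: 21 + 4 = 25
  bin 4: 20 = 20
  bin 5: 15 + 12 = 27
  bin 6: 14 + 11 = 25
  bin 7: 9 + 8 + 8 = 25
This matches the lower bound, so 7 is optimal.

7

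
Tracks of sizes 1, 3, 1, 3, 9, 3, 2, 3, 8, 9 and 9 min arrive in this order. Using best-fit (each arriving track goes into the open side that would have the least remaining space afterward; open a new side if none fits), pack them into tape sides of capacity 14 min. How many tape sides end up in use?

5

  1 → side 1 (new)  [load 1/14]
  3 → side 1  [load 4/14]
  1 → side 1  [load 5/14]
  3 → side 1  [load 8/14]
  9 → side 2 (new)  [load 9/14]
  3 → side 2  [load 12/14]
  2 → side 2  [load 14/14]
  3 → side 1  [load 11/14]
  8 → side 3 (new)  [load 8/14]
  9 → side 4 (new)  [load 9/14]
  9 → side 5 (new)  [load 9/14]
5 tape sides opened.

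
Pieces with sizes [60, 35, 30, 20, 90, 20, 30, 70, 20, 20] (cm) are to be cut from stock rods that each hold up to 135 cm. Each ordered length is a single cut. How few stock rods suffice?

Total = 90 + 70 + 60 + 35 + 30 + 30 + 20 + 20 + 20 + 20 = 395 cm.
Lower bound: ⌈395/135⌉ = 3 stock rods.
A packing using 3 stock rods:
  stock rod 1: 90 + 20 + 20 = 130
  stock rod 2: 70 + 60 = 130
  stock rod 3: 35 + 30 + 30 + 20 + 20 = 135
This matches the lower bound, so 3 is optimal.

3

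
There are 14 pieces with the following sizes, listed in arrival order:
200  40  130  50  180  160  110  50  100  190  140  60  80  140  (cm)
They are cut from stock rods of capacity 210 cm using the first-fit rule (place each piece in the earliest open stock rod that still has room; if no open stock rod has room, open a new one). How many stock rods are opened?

10

  200 → stock rod 1 (new)  [load 200/210]
  40 → stock rod 2 (new)  [load 40/210]
  130 → stock rod 2  [load 170/210]
  50 → stock rod 3 (new)  [load 50/210]
  180 → stock rod 4 (new)  [load 180/210]
  160 → stock rod 3  [load 210/210]
  110 → stock rod 5 (new)  [load 110/210]
  50 → stock rod 5  [load 160/210]
  100 → stock rod 6 (new)  [load 100/210]
  190 → stock rod 7 (new)  [load 190/210]
  140 → stock rod 8 (new)  [load 140/210]
  60 → stock rod 6  [load 160/210]
  80 → stock rod 9 (new)  [load 80/210]
  140 → stock rod 10 (new)  [load 140/210]
10 stock rods opened.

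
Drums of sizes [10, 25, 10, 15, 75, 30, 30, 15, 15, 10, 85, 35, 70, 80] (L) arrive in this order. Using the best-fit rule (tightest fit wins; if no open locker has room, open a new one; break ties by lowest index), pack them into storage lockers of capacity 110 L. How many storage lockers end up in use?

  10 → locker 1 (new)  [load 10/110]
  25 → locker 1  [load 35/110]
  10 → locker 1  [load 45/110]
  15 → locker 1  [load 60/110]
  75 → locker 2 (new)  [load 75/110]
  30 → locker 2  [load 105/110]
  30 → locker 1  [load 90/110]
  15 → locker 1  [load 105/110]
  15 → locker 3 (new)  [load 15/110]
  10 → locker 3  [load 25/110]
  85 → locker 3  [load 110/110]
  35 → locker 4 (new)  [load 35/110]
  70 → locker 4  [load 105/110]
  80 → locker 5 (new)  [load 80/110]
5 storage lockers opened.

5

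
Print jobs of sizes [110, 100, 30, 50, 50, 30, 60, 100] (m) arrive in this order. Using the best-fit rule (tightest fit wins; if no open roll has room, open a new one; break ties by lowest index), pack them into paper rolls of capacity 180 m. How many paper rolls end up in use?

  110 → roll 1 (new)  [load 110/180]
  100 → roll 2 (new)  [load 100/180]
  30 → roll 1  [load 140/180]
  50 → roll 2  [load 150/180]
  50 → roll 3 (new)  [load 50/180]
  30 → roll 2  [load 180/180]
  60 → roll 3  [load 110/180]
  100 → roll 4 (new)  [load 100/180]
4 paper rolls opened.

4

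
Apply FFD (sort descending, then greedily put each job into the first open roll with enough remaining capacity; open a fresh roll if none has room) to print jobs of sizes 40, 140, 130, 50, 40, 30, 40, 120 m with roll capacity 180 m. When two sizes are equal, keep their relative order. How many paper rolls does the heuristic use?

Sorted descending: 140, 130, 120, 50, 40, 40, 40, 30.
  140 → roll 1 (new)  [load 140/180]
  130 → roll 2 (new)  [load 130/180]
  120 → roll 3 (new)  [load 120/180]
  50 → roll 2  [load 180/180]
  40 → roll 1  [load 180/180]
  40 → roll 3  [load 160/180]
  40 → roll 4 (new)  [load 40/180]
  30 → roll 4  [load 70/180]
4 paper rolls opened.

4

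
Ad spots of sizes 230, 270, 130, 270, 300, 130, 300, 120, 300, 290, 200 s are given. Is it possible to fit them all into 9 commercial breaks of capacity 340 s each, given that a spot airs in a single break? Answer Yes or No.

Yes

A valid assignment using 9 commercial breaks:
  break 1: 300 = 300
  break 2: 300 = 300
  break 3: 300 = 300
  break 4: 290 = 290
  break 5: 270 = 270
  break 6: 270 = 270
  break 7: 230 = 230
  break 8: 200 + 130 = 330
  break 9: 130 + 120 = 250
Every load is within 340 s, so 9 commercial breaks suffice.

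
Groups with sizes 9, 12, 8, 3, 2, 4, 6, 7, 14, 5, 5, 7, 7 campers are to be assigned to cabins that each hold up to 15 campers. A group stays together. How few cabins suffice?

Total = 14 + 12 + 9 + 8 + 7 + 7 + 7 + 6 + 5 + 5 + 4 + 3 + 2 = 89 campers.
Lower bound: ⌈89/15⌉ = 6 cabins.
A packing using 7 cabins:
  cabin 1: 14 = 14
  cabin 2: 12 + 3 = 15
  cabin 3: 9 + 6 = 15
  cabin 4: 8 + 7 = 15
  cabin 5: 7 + 7 = 14
  cabin 6: 5 + 5 + 4 = 14
  cabin 7: 2 = 2
No arrangement into 6 cabins stays within capacity, so 7 is optimal.

7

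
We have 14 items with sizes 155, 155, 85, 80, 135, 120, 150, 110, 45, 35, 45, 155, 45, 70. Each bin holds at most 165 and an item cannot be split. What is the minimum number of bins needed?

Total = 155 + 155 + 155 + 150 + 135 + 120 + 110 + 85 + 80 + 70 + 45 + 45 + 45 + 35 = 1385.
Lower bound: ⌈1385/165⌉ = 9 bins.
A packing using 9 bins:
  bin 1: 155 = 155
  bin 2: 155 = 155
  bin 3: 155 = 155
  bin 4: 150 = 150
  bin 5: 135 = 135
  bin 6: 120 + 45 = 165
  bin 7: 110 + 45 = 155
  bin 8: 85 + 80 = 165
  bin 9: 70 + 45 + 35 = 150
This matches the lower bound, so 9 is optimal.

9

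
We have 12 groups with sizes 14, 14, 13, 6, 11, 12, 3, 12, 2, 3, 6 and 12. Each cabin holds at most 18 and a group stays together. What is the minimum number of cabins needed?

Total = 14 + 14 + 13 + 12 + 12 + 12 + 11 + 6 + 6 + 3 + 3 + 2 = 108.
Lower bound: ⌈108/18⌉ = 6 cabins.
Also, 7 groups each exceed 9, and no two of those can share a cabin, so at least 7 cabins are needed.
A packing using 7 cabins:
  cabin 1: 14 + 3 = 17
  cabin 2: 14 + 3 = 17
  cabin 3: 13 + 2 = 15
  cabin 4: 12 + 6 = 18
  cabin 5: 12 + 6 = 18
  cabin 6: 12 = 12
  cabin 7: 11 = 11
This matches the lower bound, so 7 is optimal.

7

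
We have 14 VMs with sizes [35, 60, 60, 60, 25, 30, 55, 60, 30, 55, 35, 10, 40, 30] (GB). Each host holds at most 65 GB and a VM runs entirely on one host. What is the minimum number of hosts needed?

Total = 60 + 60 + 60 + 60 + 55 + 55 + 40 + 35 + 35 + 30 + 30 + 30 + 25 + 10 = 585 GB.
Lower bound: ⌈585/65⌉ = 9 hosts.
A packing using 10 hosts:
  host 1: 60 = 60
  host 2: 60 = 60
  host 3: 60 = 60
  host 4: 60 = 60
  host 5: 55 + 10 = 65
  host 6: 55 = 55
  host 7: 40 + 25 = 65
  host 8: 35 + 30 = 65
  host 9: 35 + 30 = 65
  host 10: 30 = 30
No arrangement into 9 hosts stays within capacity, so 10 is optimal.

10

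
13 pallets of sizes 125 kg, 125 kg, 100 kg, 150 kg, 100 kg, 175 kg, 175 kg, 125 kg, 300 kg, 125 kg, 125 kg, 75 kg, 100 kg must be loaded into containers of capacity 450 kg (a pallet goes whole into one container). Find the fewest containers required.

4

Total = 300 + 175 + 175 + 150 + 125 + 125 + 125 + 125 + 125 + 100 + 100 + 100 + 75 = 1800 kg.
Lower bound: ⌈1800/450⌉ = 4 containers.
A packing using 4 containers:
  container 1: 300 + 150 = 450
  container 2: 175 + 175 + 100 = 450
  container 3: 125 + 125 + 125 + 75 = 450
  container 4: 125 + 125 + 100 + 100 = 450
This matches the lower bound, so 4 is optimal.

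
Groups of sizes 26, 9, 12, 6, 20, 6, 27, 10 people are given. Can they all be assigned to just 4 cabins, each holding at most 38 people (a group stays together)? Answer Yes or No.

A valid assignment using 4 cabins:
  cabin 1: 27 + 10 = 37
  cabin 2: 26 + 12 = 38
  cabin 3: 20 + 9 + 6 = 35
  cabin 4: 6 = 6
Every load is within 38 people, so 4 cabins suffice.

Yes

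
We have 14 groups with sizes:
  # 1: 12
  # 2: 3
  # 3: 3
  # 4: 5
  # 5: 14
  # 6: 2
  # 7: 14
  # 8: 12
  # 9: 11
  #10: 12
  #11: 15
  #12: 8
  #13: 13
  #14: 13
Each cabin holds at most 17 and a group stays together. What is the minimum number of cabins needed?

Total = 15 + 14 + 14 + 13 + 13 + 12 + 12 + 12 + 11 + 8 + 5 + 3 + 3 + 2 = 137.
Lower bound: ⌈137/17⌉ = 9 cabins.
A packing using 10 cabins:
  cabin 1: 15 + 2 = 17
  cabin 2: 14 + 3 = 17
  cabin 3: 14 + 3 = 17
  cabin 4: 13 = 13
  cabin 5: 13 = 13
  cabin 6: 12 + 5 = 17
  cabin 7: 12 = 12
  cabin 8: 12 = 12
  cabin 9: 11 = 11
  cabin 10: 8 = 8
No arrangement into 9 cabins stays within capacity, so 10 is optimal.

10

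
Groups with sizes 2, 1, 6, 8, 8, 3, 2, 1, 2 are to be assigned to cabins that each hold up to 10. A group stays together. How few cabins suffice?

Total = 8 + 8 + 6 + 3 + 2 + 2 + 2 + 1 + 1 = 33.
Lower bound: ⌈33/10⌉ = 4 cabins.
A packing using 4 cabins:
  cabin 1: 8 + 2 = 10
  cabin 2: 8 + 2 = 10
  cabin 3: 6 + 3 + 1 = 10
  cabin 4: 2 + 1 = 3
This matches the lower bound, so 4 is optimal.

4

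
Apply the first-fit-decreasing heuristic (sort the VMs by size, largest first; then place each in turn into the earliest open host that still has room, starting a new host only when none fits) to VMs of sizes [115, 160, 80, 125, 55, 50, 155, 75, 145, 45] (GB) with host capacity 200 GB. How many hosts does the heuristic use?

Sorted descending: 160, 155, 145, 125, 115, 80, 75, 55, 50, 45.
  160 → host 1 (new)  [load 160/200]
  155 → host 2 (new)  [load 155/200]
  145 → host 3 (new)  [load 145/200]
  125 → host 4 (new)  [load 125/200]
  115 → host 5 (new)  [load 115/200]
  80 → host 5  [load 195/200]
  75 → host 4  [load 200/200]
  55 → host 3  [load 200/200]
  50 → host 6 (new)  [load 50/200]
  45 → host 2  [load 200/200]
6 hosts opened.

6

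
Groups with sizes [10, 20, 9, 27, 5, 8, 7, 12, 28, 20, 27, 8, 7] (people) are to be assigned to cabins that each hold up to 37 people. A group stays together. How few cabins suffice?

6

Total = 28 + 27 + 27 + 20 + 20 + 12 + 10 + 9 + 8 + 8 + 7 + 7 + 5 = 188 people.
Lower bound: ⌈188/37⌉ = 6 cabins.
A packing using 6 cabins:
  cabin 1: 28 + 9 = 37
  cabin 2: 27 + 10 = 37
  cabin 3: 27 + 8 = 35
  cabin 4: 20 + 12 + 5 = 37
  cabin 5: 20 + 8 + 7 = 35
  cabin 6: 7 = 7
This matches the lower bound, so 6 is optimal.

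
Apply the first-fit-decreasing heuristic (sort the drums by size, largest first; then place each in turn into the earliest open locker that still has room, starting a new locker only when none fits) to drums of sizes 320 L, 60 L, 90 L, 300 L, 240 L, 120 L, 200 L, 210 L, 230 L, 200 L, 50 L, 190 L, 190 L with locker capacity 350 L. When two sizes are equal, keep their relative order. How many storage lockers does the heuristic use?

Sorted descending: 320, 300, 240, 230, 210, 200, 200, 190, 190, 120, 90, 60, 50.
  320 → locker 1 (new)  [load 320/350]
  300 → locker 2 (new)  [load 300/350]
  240 → locker 3 (new)  [load 240/350]
  230 → locker 4 (new)  [load 230/350]
  210 → locker 5 (new)  [load 210/350]
  200 → locker 6 (new)  [load 200/350]
  200 → locker 7 (new)  [load 200/350]
  190 → locker 8 (new)  [load 190/350]
  190 → locker 9 (new)  [load 190/350]
  120 → locker 4  [load 350/350]
  90 → locker 3  [load 330/350]
  60 → locker 5  [load 270/350]
  50 → locker 2  [load 350/350]
9 storage lockers opened.

9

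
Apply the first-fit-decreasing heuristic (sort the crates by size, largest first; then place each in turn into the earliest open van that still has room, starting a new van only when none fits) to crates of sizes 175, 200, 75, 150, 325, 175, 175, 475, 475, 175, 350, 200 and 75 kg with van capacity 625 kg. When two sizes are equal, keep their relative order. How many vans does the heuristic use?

6

Sorted descending: 475, 475, 350, 325, 200, 200, 175, 175, 175, 175, 150, 75, 75.
  475 → van 1 (new)  [load 475/625]
  475 → van 2 (new)  [load 475/625]
  350 → van 3 (new)  [load 350/625]
  325 → van 4 (new)  [load 325/625]
  200 → van 3  [load 550/625]
  200 → van 4  [load 525/625]
  175 → van 5 (new)  [load 175/625]
  175 → van 5  [load 350/625]
  175 → van 5  [load 525/625]
  175 → van 6 (new)  [load 175/625]
  150 → van 1  [load 625/625]
  75 → van 2  [load 550/625]
  75 → van 2  [load 625/625]
6 vans opened.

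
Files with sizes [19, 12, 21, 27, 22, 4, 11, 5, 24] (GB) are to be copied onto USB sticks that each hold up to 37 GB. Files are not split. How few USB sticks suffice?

5

Total = 27 + 24 + 22 + 21 + 19 + 12 + 11 + 5 + 4 = 145 GB.
Lower bound: ⌈145/37⌉ = 4 USB sticks.
Also, 5 files each exceed 37/2 GB, and no two of those can share a USB stick, so at least 5 USB sticks are needed.
A packing using 5 USB sticks:
  USB stick 1: 27 + 5 + 4 = 36
  USB stick 2: 24 + 12 = 36
  USB stick 3: 22 + 11 = 33
  USB stick 4: 21 = 21
  USB stick 5: 19 = 19
This matches the lower bound, so 5 is optimal.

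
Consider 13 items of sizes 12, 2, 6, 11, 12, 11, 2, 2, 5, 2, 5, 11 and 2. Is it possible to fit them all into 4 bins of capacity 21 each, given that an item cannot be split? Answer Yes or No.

Total = 83; ⌈83/21⌉ = 4.
5 items each exceed half the capacity and cannot share a bin, forcing at least 5 bins.
At least 5 bins are required, but only 4 are allowed.

No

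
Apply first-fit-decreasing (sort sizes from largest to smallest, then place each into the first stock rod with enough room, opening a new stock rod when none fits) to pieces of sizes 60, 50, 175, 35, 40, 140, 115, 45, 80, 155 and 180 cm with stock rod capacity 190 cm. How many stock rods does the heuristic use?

Sorted descending: 180, 175, 155, 140, 115, 80, 60, 50, 45, 40, 35.
  180 → stock rod 1 (new)  [load 180/190]
  175 → stock rod 2 (new)  [load 175/190]
  155 → stock rod 3 (new)  [load 155/190]
  140 → stock rod 4 (new)  [load 140/190]
  115 → stock rod 5 (new)  [load 115/190]
  80 → stock rod 6 (new)  [load 80/190]
  60 → stock rod 5  [load 175/190]
  50 → stock rod 4  [load 190/190]
  45 → stock rod 6  [load 125/190]
  40 → stock rod 6  [load 165/190]
  35 → stock rod 3  [load 190/190]
6 stock rods opened.

6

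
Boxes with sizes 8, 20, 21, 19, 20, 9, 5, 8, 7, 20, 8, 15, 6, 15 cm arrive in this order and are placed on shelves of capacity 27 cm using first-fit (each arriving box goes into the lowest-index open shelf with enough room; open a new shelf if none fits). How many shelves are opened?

  8 → shelf 1 (new)  [load 8/27]
  20 → shelf 2 (new)  [load 20/27]
  21 → shelf 3 (new)  [load 21/27]
  19 → shelf 1  [load 27/27]
  20 → shelf 4 (new)  [load 20/27]
  9 → shelf 5 (new)  [load 9/27]
  5 → shelf 2  [load 25/27]
  8 → shelf 5  [load 17/27]
  7 → shelf 4  [load 27/27]
  20 → shelf 6 (new)  [load 20/27]
  8 → shelf 5  [load 25/27]
  15 → shelf 7 (new)  [load 15/27]
  6 → shelf 3  [load 27/27]
  15 → shelf 8 (new)  [load 15/27]
8 shelves opened.

8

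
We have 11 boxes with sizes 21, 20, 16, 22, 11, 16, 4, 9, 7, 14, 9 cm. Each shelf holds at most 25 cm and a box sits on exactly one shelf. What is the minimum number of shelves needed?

Total = 22 + 21 + 20 + 16 + 16 + 14 + 11 + 9 + 9 + 7 + 4 = 149 cm.
Lower bound: ⌈149/25⌉ = 6 shelves.
A packing using 7 shelves:
  shelf 1: 22 = 22
  shelf 2: 21 + 4 = 25
  shelf 3: 20 = 20
  shelf 4: 16 + 9 = 25
  shelf 5: 16 + 9 = 25
  shelf 6: 14 + 11 = 25
  shelf 7: 7 = 7
No arrangement into 6 shelves stays within capacity, so 7 is optimal.

7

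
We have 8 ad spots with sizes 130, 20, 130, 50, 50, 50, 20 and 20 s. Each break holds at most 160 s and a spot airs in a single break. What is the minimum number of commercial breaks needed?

4

Total = 130 + 130 + 50 + 50 + 50 + 20 + 20 + 20 = 470 s.
Lower bound: ⌈470/160⌉ = 3 commercial breaks.
A packing using 4 commercial breaks:
  break 1: 130 + 20 = 150
  break 2: 130 + 20 = 150
  break 3: 50 + 50 + 50 = 150
  break 4: 20 = 20
No arrangement into 3 commercial breaks stays within capacity, so 4 is optimal.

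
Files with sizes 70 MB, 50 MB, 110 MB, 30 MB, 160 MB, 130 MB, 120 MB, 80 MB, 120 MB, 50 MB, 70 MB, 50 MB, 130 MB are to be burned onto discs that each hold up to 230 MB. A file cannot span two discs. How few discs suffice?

Total = 160 + 130 + 130 + 120 + 120 + 110 + 80 + 70 + 70 + 50 + 50 + 50 + 30 = 1170 MB.
Lower bound: ⌈1170/230⌉ = 6 discs.
A packing using 6 discs:
  disc 1: 160 + 70 = 230
  disc 2: 130 + 80 = 210
  disc 3: 130 + 70 + 30 = 230
  disc 4: 120 + 110 = 230
  disc 5: 120 + 50 + 50 = 220
  disc 6: 50 = 50
This matches the lower bound, so 6 is optimal.

6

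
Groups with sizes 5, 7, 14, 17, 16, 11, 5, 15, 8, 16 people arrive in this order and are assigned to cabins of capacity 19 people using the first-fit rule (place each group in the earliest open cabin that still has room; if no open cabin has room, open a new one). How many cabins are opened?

7

  5 → cabin 1 (new)  [load 5/19]
  7 → cabin 1  [load 12/19]
  14 → cabin 2 (new)  [load 14/19]
  17 → cabin 3 (new)  [load 17/19]
  16 → cabin 4 (new)  [load 16/19]
  11 → cabin 5 (new)  [load 11/19]
  5 → cabin 1  [load 17/19]
  15 → cabin 6 (new)  [load 15/19]
  8 → cabin 5  [load 19/19]
  16 → cabin 7 (new)  [load 16/19]
7 cabins opened.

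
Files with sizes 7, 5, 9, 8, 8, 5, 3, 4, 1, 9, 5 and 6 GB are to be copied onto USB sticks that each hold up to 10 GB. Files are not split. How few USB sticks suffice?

Total = 9 + 9 + 8 + 8 + 7 + 6 + 5 + 5 + 5 + 4 + 3 + 1 = 70 GB.
Lower bound: ⌈70/10⌉ = 7 USB sticks.
A packing using 8 USB sticks:
  USB stick 1: 9 + 1 = 10
  USB stick 2: 9 = 9
  USB stick 3: 8 = 8
  USB stick 4: 8 = 8
  USB stick 5: 7 + 3 = 10
  USB stick 6: 6 + 4 = 10
  USB stick 7: 5 + 5 = 10
  USB stick 8: 5 = 5
No arrangement into 7 USB sticks stays within capacity, so 8 is optimal.

8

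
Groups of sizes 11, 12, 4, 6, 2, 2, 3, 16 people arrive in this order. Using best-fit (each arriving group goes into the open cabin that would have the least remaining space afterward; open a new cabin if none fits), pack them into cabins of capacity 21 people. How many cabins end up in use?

  11 → cabin 1 (new)  [load 11/21]
  12 → cabin 2 (new)  [load 12/21]
  4 → cabin 2  [load 16/21]
  6 → cabin 1  [load 17/21]
  2 → cabin 1  [load 19/21]
  2 → cabin 1  [load 21/21]
  3 → cabin 2  [load 19/21]
  16 → cabin 3 (new)  [load 16/21]
3 cabins opened.

3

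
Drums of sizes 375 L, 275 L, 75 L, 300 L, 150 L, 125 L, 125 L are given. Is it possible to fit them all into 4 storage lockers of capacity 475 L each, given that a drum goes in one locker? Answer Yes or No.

Yes

A valid assignment using 4 storage lockers:
  locker 1: 375 + 75 = 450
  locker 2: 300 + 150 = 450
  locker 3: 275 + 125 = 400
  locker 4: 125 = 125
Every load is within 475 L, so 4 storage lockers suffice.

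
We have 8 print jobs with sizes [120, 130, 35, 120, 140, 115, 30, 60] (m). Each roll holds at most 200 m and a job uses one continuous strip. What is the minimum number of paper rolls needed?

Total = 140 + 130 + 120 + 120 + 115 + 60 + 35 + 30 = 750 m.
Lower bound: ⌈750/200⌉ = 4 paper rolls.
Also, 5 print jobs each exceed 100 m, and no two of those can share a roll, so at least 5 paper rolls are needed.
A packing using 5 paper rolls:
  roll 1: 140 + 60 = 200
  roll 2: 130 + 35 + 30 = 195
  roll 3: 120 = 120
  roll 4: 120 = 120
  roll 5: 115 = 115
This matches the lower bound, so 5 is optimal.

5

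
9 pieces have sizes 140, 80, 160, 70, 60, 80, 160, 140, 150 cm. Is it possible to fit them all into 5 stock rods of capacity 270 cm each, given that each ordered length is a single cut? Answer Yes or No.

A valid assignment using 5 stock rods:
  stock rod 1: 160 + 80 = 240
  stock rod 2: 160 + 80 = 240
  stock rod 3: 150 + 70 = 220
  stock rod 4: 140 + 60 = 200
  stock rod 5: 140 = 140
Every load is within 270 cm, so 5 stock rods suffice.

Yes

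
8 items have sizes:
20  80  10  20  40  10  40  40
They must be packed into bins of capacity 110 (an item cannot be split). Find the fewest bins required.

Total = 80 + 40 + 40 + 40 + 20 + 20 + 10 + 10 = 260.
Lower bound: ⌈260/110⌉ = 3 bins.
A packing using 3 bins:
  bin 1: 80 + 20 + 10 = 110
  bin 2: 40 + 40 + 20 + 10 = 110
  bin 3: 40 = 40
This matches the lower bound, so 3 is optimal.

3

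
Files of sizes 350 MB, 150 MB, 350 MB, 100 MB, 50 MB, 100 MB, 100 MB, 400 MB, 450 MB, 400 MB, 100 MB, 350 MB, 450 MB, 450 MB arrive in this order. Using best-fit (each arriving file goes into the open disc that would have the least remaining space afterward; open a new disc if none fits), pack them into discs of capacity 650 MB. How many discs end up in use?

8

  350 → disc 1 (new)  [load 350/650]
  150 → disc 1  [load 500/650]
  350 → disc 2 (new)  [load 350/650]
  100 → disc 1  [load 600/650]
  50 → disc 1  [load 650/650]
  100 → disc 2  [load 450/650]
  100 → disc 2  [load 550/650]
  400 → disc 3 (new)  [load 400/650]
  450 → disc 4 (new)  [load 450/650]
  400 → disc 5 (new)  [load 400/650]
  100 → disc 2  [load 650/650]
  350 → disc 6 (new)  [load 350/650]
  450 → disc 7 (new)  [load 450/650]
  450 → disc 8 (new)  [load 450/650]
8 discs opened.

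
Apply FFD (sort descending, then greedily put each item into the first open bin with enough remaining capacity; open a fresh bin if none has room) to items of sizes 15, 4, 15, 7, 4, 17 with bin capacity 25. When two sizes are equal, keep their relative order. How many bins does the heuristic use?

3

Sorted descending: 17, 15, 15, 7, 4, 4.
  17 → bin 1 (new)  [load 17/25]
  15 → bin 2 (new)  [load 15/25]
  15 → bin 3 (new)  [load 15/25]
  7 → bin 1  [load 24/25]
  4 → bin 2  [load 19/25]
  4 → bin 2  [load 23/25]
3 bins opened.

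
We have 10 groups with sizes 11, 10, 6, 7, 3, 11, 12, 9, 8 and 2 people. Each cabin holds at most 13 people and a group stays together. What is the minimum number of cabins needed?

7

Total = 12 + 11 + 11 + 10 + 9 + 8 + 7 + 6 + 3 + 2 = 79 people.
Lower bound: ⌈79/13⌉ = 7 cabins.
A packing using 7 cabins:
  cabin 1: 12 = 12
  cabin 2: 11 + 2 = 13
  cabin 3: 11 = 11
  cabin 4: 10 + 3 = 13
  cabin 5: 9 = 9
  cabin 6: 8 = 8
  cabin 7: 7 + 6 = 13
This matches the lower bound, so 7 is optimal.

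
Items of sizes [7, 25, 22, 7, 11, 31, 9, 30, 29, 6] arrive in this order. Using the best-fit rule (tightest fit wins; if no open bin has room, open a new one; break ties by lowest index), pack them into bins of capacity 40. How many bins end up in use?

  7 → bin 1 (new)  [load 7/40]
  25 → bin 1  [load 32/40]
  22 → bin 2 (new)  [load 22/40]
  7 → bin 1  [load 39/40]
  11 → bin 2  [load 33/40]
  31 → bin 3 (new)  [load 31/40]
  9 → bin 3  [load 40/40]
  30 → bin 4 (new)  [load 30/40]
  29 → bin 5 (new)  [load 29/40]
  6 → bin 2  [load 39/40]
5 bins opened.

5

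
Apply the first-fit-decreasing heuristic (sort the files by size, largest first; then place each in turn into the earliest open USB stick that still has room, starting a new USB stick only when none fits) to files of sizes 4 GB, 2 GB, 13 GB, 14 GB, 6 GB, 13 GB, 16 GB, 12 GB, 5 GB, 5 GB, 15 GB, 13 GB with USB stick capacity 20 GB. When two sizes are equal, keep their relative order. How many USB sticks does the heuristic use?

7

Sorted descending: 16, 15, 14, 13, 13, 13, 12, 6, 5, 5, 4, 2.
  16 → USB stick 1 (new)  [load 16/20]
  15 → USB stick 2 (new)  [load 15/20]
  14 → USB stick 3 (new)  [load 14/20]
  13 → USB stick 4 (new)  [load 13/20]
  13 → USB stick 5 (new)  [load 13/20]
  13 → USB stick 6 (new)  [load 13/20]
  12 → USB stick 7 (new)  [load 12/20]
  6 → USB stick 3  [load 20/20]
  5 → USB stick 2  [load 20/20]
  5 → USB stick 4  [load 18/20]
  4 → USB stick 1  [load 20/20]
  2 → USB stick 4  [load 20/20]
7 USB sticks opened.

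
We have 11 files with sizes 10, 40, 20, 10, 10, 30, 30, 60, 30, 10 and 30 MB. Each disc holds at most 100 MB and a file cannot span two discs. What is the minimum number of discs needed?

3

Total = 60 + 40 + 30 + 30 + 30 + 30 + 20 + 10 + 10 + 10 + 10 = 280 MB.
Lower bound: ⌈280/100⌉ = 3 discs.
A packing using 3 discs:
  disc 1: 60 + 40 = 100
  disc 2: 30 + 30 + 30 + 10 = 100
  disc 3: 30 + 20 + 10 + 10 + 10 = 80
This matches the lower bound, so 3 is optimal.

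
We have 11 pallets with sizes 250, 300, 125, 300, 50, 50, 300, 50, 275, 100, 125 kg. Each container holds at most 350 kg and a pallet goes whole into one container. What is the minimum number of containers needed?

Total = 300 + 300 + 300 + 275 + 250 + 125 + 125 + 100 + 50 + 50 + 50 = 1925 kg.
Lower bound: ⌈1925/350⌉ = 6 containers.
A packing using 6 containers:
  container 1: 300 + 50 = 350
  container 2: 300 + 50 = 350
  container 3: 300 + 50 = 350
  container 4: 275 = 275
  container 5: 250 + 100 = 350
  container 6: 125 + 125 = 250
This matches the lower bound, so 6 is optimal.

6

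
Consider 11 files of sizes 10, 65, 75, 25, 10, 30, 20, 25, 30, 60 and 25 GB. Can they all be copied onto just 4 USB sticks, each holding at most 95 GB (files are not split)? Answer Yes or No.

Yes

A valid assignment using 4 USB sticks:
  USB stick 1: 75 + 20 = 95
  USB stick 2: 65 + 30 = 95
  USB stick 3: 60 + 30 = 90
  USB stick 4: 25 + 25 + 25 + 10 + 10 = 95
Every load is within 95 GB, so 4 USB sticks suffice.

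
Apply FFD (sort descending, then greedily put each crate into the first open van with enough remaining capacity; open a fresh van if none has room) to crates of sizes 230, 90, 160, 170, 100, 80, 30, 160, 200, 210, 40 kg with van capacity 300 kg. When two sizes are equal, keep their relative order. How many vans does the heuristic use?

Sorted descending: 230, 210, 200, 170, 160, 160, 100, 90, 80, 40, 30.
  230 → van 1 (new)  [load 230/300]
  210 → van 2 (new)  [load 210/300]
  200 → van 3 (new)  [load 200/300]
  170 → van 4 (new)  [load 170/300]
  160 → van 5 (new)  [load 160/300]
  160 → van 6 (new)  [load 160/300]
  100 → van 3  [load 300/300]
  90 → van 2  [load 300/300]
  80 → van 4  [load 250/300]
  40 → van 1  [load 270/300]
  30 → van 1  [load 300/300]
6 vans opened.

6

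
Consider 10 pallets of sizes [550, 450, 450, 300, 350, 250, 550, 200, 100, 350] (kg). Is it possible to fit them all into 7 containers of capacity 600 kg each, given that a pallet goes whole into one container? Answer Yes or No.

Yes

A valid assignment using 7 containers:
  container 1: 550 = 550
  container 2: 550 = 550
  container 3: 450 + 100 = 550
  container 4: 450 = 450
  container 5: 350 + 250 = 600
  container 6: 350 + 200 = 550
  container 7: 300 = 300
Every load is within 600 kg, so 7 containers suffice.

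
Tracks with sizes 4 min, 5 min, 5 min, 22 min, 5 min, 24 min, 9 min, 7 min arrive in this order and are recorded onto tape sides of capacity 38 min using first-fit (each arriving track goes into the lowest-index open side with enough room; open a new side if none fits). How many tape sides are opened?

  4 → side 1 (new)  [load 4/38]
  5 → side 1  [load 9/38]
  5 → side 1  [load 14/38]
  22 → side 1  [load 36/38]
  5 → side 2 (new)  [load 5/38]
  24 → side 2  [load 29/38]
  9 → side 2  [load 38/38]
  7 → side 3 (new)  [load 7/38]
3 tape sides opened.

3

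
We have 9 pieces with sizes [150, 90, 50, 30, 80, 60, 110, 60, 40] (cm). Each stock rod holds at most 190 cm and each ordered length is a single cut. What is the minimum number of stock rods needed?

Total = 150 + 110 + 90 + 80 + 60 + 60 + 50 + 40 + 30 = 670 cm.
Lower bound: ⌈670/190⌉ = 4 stock rods.
A packing using 4 stock rods:
  stock rod 1: 150 + 40 = 190
  stock rod 2: 110 + 80 = 190
  stock rod 3: 90 + 60 + 30 = 180
  stock rod 4: 60 + 50 = 110
This matches the lower bound, so 4 is optimal.

4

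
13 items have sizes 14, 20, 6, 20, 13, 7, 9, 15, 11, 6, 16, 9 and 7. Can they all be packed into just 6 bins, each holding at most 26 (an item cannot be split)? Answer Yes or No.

Total = 153; ⌈153/26⌉ = 6.
The bound of 6 does not rule out 6, but exhaustive search shows no assignment into 6 bins of capacity 26 exists — the minimum is 7.

No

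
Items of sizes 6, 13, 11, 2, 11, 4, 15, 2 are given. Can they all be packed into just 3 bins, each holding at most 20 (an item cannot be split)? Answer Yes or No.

Total = 64; ⌈64/20⌉ = 4.
At least 4 bins are required, but only 3 are allowed.

No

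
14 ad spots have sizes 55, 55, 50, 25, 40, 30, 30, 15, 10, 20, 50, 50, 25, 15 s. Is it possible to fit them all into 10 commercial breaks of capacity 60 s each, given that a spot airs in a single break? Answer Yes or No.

A valid assignment using 9 commercial breaks:
  break 1: 55 = 55
  break 2: 55 = 55
  break 3: 50 + 10 = 60
  break 4: 50 = 50
  break 5: 50 = 50
  break 6: 40 + 20 = 60
  break 7: 30 + 30 = 60
  break 8: 25 + 25 = 50
  break 9: 15 + 15 = 30
That uses only 9 ≤ 10, so 10 commercial breaks are enough.

Yes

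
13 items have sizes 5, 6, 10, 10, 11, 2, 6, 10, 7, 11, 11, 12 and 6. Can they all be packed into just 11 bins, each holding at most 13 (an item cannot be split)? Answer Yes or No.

Yes

A valid assignment using 10 bins:
  bin 1: 12 = 12
  bin 2: 11 + 2 = 13
  bin 3: 11 = 11
  bin 4: 11 = 11
  bin 5: 10 = 10
  bin 6: 10 = 10
  bin 7: 10 = 10
  bin 8: 7 + 6 = 13
  bin 9: 6 + 6 = 12
  bin 10: 5 = 5
That uses only 10 ≤ 11, so 11 bins are enough.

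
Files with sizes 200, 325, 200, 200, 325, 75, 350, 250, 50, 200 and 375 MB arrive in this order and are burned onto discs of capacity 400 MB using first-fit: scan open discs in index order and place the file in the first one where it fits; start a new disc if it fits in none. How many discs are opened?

  200 → disc 1 (new)  [load 200/400]
  325 → disc 2 (new)  [load 325/400]
  200 → disc 1  [load 400/400]
  200 → disc 3 (new)  [load 200/400]
  325 → disc 4 (new)  [load 325/400]
  75 → disc 2  [load 400/400]
  350 → disc 5 (new)  [load 350/400]
  250 → disc 6 (new)  [load 250/400]
  50 → disc 3  [load 250/400]
  200 → disc 7 (new)  [load 200/400]
  375 → disc 8 (new)  [load 375/400]
8 discs opened.

8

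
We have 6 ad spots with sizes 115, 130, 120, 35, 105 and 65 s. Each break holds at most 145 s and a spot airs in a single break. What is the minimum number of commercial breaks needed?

Total = 130 + 120 + 115 + 105 + 65 + 35 = 570 s.
Lower bound: ⌈570/145⌉ = 4 commercial breaks.
A packing using 5 commercial breaks:
  break 1: 130 = 130
  break 2: 120 = 120
  break 3: 115 = 115
  break 4: 105 + 35 = 140
  break 5: 65 = 65
No arrangement into 4 commercial breaks stays within capacity, so 5 is optimal.

5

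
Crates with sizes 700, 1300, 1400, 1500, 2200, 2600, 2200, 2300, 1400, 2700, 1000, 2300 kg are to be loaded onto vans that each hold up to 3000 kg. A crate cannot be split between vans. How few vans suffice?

Total = 2700 + 2600 + 2300 + 2300 + 2200 + 2200 + 1500 + 1400 + 1400 + 1300 + 1000 + 700 = 21600 kg.
Lower bound: ⌈21600/3000⌉ = 8 vans.
A packing using 9 vans:
  van 1: 2700 = 2700
  van 2: 2600 = 2600
  van 3: 2300 + 700 = 3000
  van 4: 2300 = 2300
  van 5: 2200 = 2200
  van 6: 2200 = 2200
  van 7: 1500 + 1400 = 2900
  van 8: 1400 + 1300 = 2700
  van 9: 1000 = 1000
No arrangement into 8 vans stays within capacity, so 9 is optimal.

9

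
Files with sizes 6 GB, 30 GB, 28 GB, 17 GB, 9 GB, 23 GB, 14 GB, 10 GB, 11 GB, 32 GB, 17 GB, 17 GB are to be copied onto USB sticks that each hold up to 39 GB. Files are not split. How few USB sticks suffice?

6

Total = 32 + 30 + 28 + 23 + 17 + 17 + 17 + 14 + 11 + 10 + 9 + 6 = 214 GB.
Lower bound: ⌈214/39⌉ = 6 USB sticks.
A packing using 6 USB sticks:
  USB stick 1: 32 + 6 = 38
  USB stick 2: 30 + 9 = 39
  USB stick 3: 28 + 11 = 39
  USB stick 4: 23 + 14 = 37
  USB stick 5: 17 + 17 = 34
  USB stick 6: 17 + 10 = 27
This matches the lower bound, so 6 is optimal.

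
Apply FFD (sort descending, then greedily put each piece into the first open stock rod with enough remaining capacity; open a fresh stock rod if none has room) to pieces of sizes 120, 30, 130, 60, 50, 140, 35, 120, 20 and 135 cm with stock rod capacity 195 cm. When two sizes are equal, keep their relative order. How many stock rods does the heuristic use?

5

Sorted descending: 140, 135, 130, 120, 120, 60, 50, 35, 30, 20.
  140 → stock rod 1 (new)  [load 140/195]
  135 → stock rod 2 (new)  [load 135/195]
  130 → stock rod 3 (new)  [load 130/195]
  120 → stock rod 4 (new)  [load 120/195]
  120 → stock rod 5 (new)  [load 120/195]
  60 → stock rod 2  [load 195/195]
  50 → stock rod 1  [load 190/195]
  35 → stock rod 3  [load 165/195]
  30 → stock rod 3  [load 195/195]
  20 → stock rod 4  [load 140/195]
5 stock rods opened.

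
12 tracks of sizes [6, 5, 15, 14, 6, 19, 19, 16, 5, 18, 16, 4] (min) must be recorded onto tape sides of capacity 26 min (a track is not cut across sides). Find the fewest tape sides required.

7

Total = 19 + 19 + 18 + 16 + 16 + 15 + 14 + 6 + 6 + 5 + 5 + 4 = 143 min.
Lower bound: ⌈143/26⌉ = 6 tape sides.
Also, 7 tracks each exceed 13 min, and no two of those can share a side, so at least 7 tape sides are needed.
A packing using 7 tape sides:
  side 1: 19 + 6 = 25
  side 2: 19 + 6 = 25
  side 3: 18 + 5 = 23
  side 4: 16 + 5 + 4 = 25
  side 5: 16 = 16
  side 6: 15 = 15
  side 7: 14 = 14
This matches the lower bound, so 7 is optimal.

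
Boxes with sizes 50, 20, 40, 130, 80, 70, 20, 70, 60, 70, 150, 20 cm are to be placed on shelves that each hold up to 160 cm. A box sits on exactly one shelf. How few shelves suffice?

Total = 150 + 130 + 80 + 70 + 70 + 70 + 60 + 50 + 40 + 20 + 20 + 20 = 780 cm.
Lower bound: ⌈780/160⌉ = 5 shelves.
A packing using 5 shelves:
  shelf 1: 150 = 150
  shelf 2: 130 + 20 = 150
  shelf 3: 80 + 60 + 20 = 160
  shelf 4: 70 + 70 + 20 = 160
  shelf 5: 70 + 50 + 40 = 160
This matches the lower bound, so 5 is optimal.

5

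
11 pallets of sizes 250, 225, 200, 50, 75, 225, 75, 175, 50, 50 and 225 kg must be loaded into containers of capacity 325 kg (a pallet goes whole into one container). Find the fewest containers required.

Total = 250 + 225 + 225 + 225 + 200 + 175 + 75 + 75 + 50 + 50 + 50 = 1600 kg.
Lower bound: ⌈1600/325⌉ = 5 containers.
Also, 6 pallets each exceed 325/2 kg, and no two of those can share a container, so at least 6 containers are needed.
A packing using 6 containers:
  container 1: 250 + 75 = 325
  container 2: 225 + 75 = 300
  container 3: 225 + 50 + 50 = 325
  container 4: 225 + 50 = 275
  container 5: 200 = 200
  container 6: 175 = 175
This matches the lower bound, so 6 is optimal.

6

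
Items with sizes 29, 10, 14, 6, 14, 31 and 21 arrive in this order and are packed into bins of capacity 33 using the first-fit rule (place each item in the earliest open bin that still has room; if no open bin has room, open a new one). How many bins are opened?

5

  29 → bin 1 (new)  [load 29/33]
  10 → bin 2 (new)  [load 10/33]
  14 → bin 2  [load 24/33]
  6 → bin 2  [load 30/33]
  14 → bin 3 (new)  [load 14/33]
  31 → bin 4 (new)  [load 31/33]
  21 → bin 5 (new)  [load 21/33]
5 bins opened.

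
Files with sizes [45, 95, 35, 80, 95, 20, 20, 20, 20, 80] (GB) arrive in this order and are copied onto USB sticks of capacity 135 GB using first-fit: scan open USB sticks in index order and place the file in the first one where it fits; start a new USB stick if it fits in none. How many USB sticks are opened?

5

  45 → USB stick 1 (new)  [load 45/135]
  95 → USB stick 2 (new)  [load 95/135]
  35 → USB stick 1  [load 80/135]
  80 → USB stick 3 (new)  [load 80/135]
  95 → USB stick 4 (new)  [load 95/135]
  20 → USB stick 1  [load 100/135]
  20 → USB stick 1  [load 120/135]
  20 → USB stick 2  [load 115/135]
  20 → USB stick 2  [load 135/135]
  80 → USB stick 5 (new)  [load 80/135]
5 USB sticks opened.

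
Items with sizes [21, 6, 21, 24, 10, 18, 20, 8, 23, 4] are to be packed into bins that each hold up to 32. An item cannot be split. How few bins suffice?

6

Total = 24 + 23 + 21 + 21 + 20 + 18 + 10 + 8 + 6 + 4 = 155.
Lower bound: ⌈155/32⌉ = 5 bins.
Also, 6 items each exceed 16, and no two of those can share a bin, so at least 6 bins are needed.
A packing using 6 bins:
  bin 1: 24 + 8 = 32
  bin 2: 23 + 6 = 29
  bin 3: 21 + 10 = 31
  bin 4: 21 + 4 = 25
  bin 5: 20 = 20
  bin 6: 18 = 18
This matches the lower bound, so 6 is optimal.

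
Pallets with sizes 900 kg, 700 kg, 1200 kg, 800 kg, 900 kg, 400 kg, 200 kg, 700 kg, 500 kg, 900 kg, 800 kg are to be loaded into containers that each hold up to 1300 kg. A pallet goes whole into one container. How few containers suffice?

8

Total = 1200 + 900 + 900 + 900 + 800 + 800 + 700 + 700 + 500 + 400 + 200 = 8000 kg.
Lower bound: ⌈8000/1300⌉ = 7 containers.
Also, 8 pallets each exceed 650 kg, and no two of those can share a container, so at least 8 containers are needed.
A packing using 8 containers:
  container 1: 1200 = 1200
  container 2: 900 + 400 = 1300
  container 3: 900 + 200 = 1100
  container 4: 900 = 900
  container 5: 800 + 500 = 1300
  container 6: 800 = 800
  container 7: 700 = 700
  container 8: 700 = 700
This matches the lower bound, so 8 is optimal.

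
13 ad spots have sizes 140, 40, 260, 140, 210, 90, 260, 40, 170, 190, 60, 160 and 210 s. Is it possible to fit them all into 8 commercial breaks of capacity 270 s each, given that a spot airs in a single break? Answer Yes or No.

Total = 1970 s; ⌈1970/270⌉ = 8.
9 ad spots each exceed half the capacity and cannot share a break, forcing at least 9 commercial breaks.
At least 9 commercial breaks are required, but only 8 are allowed.

No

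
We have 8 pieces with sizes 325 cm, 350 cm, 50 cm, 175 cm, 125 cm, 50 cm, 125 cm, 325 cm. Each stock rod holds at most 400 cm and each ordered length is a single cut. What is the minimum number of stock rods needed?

Total = 350 + 325 + 325 + 175 + 125 + 125 + 50 + 50 = 1525 cm.
Lower bound: ⌈1525/400⌉ = 4 stock rods.
A packing using 5 stock rods:
  stock rod 1: 350 + 50 = 400
  stock rod 2: 325 + 50 = 375
  stock rod 3: 325 = 325
  stock rod 4: 175 + 125 = 300
  stock rod 5: 125 = 125
No arrangement into 4 stock rods stays within capacity, so 5 is optimal.

5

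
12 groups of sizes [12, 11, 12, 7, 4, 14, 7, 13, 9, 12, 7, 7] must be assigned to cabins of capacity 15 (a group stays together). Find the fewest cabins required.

Total = 14 + 13 + 12 + 12 + 12 + 11 + 9 + 7 + 7 + 7 + 7 + 4 = 115.
Lower bound: ⌈115/15⌉ = 8 cabins.
A packing using 9 cabins:
  cabin 1: 14 = 14
  cabin 2: 13 = 13
  cabin 3: 12 = 12
  cabin 4: 12 = 12
  cabin 5: 12 = 12
  cabin 6: 11 + 4 = 15
  cabin 7: 9 = 9
  cabin 8: 7 + 7 = 14
  cabin 9: 7 + 7 = 14
No arrangement into 8 cabins stays within capacity, so 9 is optimal.

9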